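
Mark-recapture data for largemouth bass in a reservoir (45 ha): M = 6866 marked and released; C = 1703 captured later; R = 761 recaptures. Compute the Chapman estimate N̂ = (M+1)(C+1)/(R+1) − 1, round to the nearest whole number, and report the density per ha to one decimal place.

density ≈ 341.2 largemouth bass per ha

N̂ = 6867·1704/762 − 1 = 11701368/762 − 1 ≈ 15355.1 → 15355
Density = N̂ / area = 15355 / 45 ≈ 341.22 → 341.2 per ha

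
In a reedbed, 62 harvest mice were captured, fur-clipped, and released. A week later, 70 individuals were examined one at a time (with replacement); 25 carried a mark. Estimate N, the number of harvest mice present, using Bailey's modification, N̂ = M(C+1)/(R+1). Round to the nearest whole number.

N̂ = 62·(70+1)/(25+1) = 62·71/26 = 4402/26 ≈ 169.3 → 169

N ≈ 169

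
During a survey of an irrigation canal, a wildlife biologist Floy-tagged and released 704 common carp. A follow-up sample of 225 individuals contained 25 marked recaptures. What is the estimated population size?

The marked fraction in the recapture sample should equal the marked fraction in the population: 25/225 = 704/N.
N = (704 × 225) / 25 = 158400 / 25 = 6336

N = 6336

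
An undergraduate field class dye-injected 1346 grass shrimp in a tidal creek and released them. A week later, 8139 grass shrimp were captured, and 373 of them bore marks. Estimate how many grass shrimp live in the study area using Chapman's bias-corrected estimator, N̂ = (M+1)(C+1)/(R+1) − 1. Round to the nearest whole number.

N ≈ 29,316

N̂ = (1346+1)(8139+1)/(373+1) − 1 = 1347·8140/374 − 1
= 10964580/374 − 1 ≈ 29317.1 − 1 ≈ 29316.1 → 29316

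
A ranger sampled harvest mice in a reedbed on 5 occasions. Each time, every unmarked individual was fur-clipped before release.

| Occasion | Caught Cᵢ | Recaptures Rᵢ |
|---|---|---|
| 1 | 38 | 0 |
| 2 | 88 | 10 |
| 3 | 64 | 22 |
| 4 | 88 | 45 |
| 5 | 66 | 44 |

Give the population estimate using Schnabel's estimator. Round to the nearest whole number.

Marked at large before each occasion: Mᵢ = Σⱼ<ᵢ (Cⱼ − Rⱼ) → M1=0, M2=38, M3=116, M4=158, M5=201
Σ MᵢCᵢ = 0·38 + 38·88 + 116·64 + 158·88 + 201·66 = 0 + 3344 + 7424 + 13904 + 13266 = 37938
Σ Rᵢ = 0 + 10 + 22 + 45 + 44 = 121
N̂ = 37938 / 121 ≈ 313.5 → 314

N ≈ 314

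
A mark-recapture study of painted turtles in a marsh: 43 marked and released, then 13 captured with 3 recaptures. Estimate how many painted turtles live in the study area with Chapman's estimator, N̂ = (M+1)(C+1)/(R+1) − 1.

N̂ = (43+1)(13+1)/(3+1) − 1 = 44·14/4 − 1
= 616/4 − 1 = 154 − 1 = 153

N = 153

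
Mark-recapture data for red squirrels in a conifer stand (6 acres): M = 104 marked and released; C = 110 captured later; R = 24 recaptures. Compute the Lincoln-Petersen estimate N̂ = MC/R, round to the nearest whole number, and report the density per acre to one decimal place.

N̂ = 104·110/24 = 11440/24 ≈ 476.7 → 477
Density = N̂ / area = 477 / 6 ≈ 79.50 → 79.5 per acre

density ≈ 79.5 red squirrels per acre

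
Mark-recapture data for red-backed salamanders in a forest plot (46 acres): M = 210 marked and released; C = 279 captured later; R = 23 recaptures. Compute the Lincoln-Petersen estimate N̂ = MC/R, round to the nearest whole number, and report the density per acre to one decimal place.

N̂ = 210·279/23 = 58590/23 ≈ 2547.4 → 2547
Density = N̂ / area = 2547 / 46 ≈ 55.37 → 55.4 per acre

density ≈ 55.4 red-backed salamanders per acre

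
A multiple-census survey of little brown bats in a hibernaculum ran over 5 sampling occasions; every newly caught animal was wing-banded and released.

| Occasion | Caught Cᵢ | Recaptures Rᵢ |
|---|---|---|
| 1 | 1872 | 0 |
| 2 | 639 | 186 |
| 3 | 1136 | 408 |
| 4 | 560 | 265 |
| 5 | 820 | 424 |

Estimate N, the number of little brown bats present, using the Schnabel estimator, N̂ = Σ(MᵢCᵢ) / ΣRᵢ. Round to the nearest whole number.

N ≈ 6463

Marked at large before each occasion: Mᵢ = Σⱼ<ᵢ (Cⱼ − Rⱼ) → M1=0, M2=1872, M3=2325, M4=3053, M5=3348
Σ MᵢCᵢ = 0·1872 + 1872·639 + 2325·1136 + 3053·560 + 3348·820 = 0 + 1196208 + 2641200 + 1709680 + 2745360 = 8292448
Σ Rᵢ = 0 + 186 + 408 + 265 + 424 = 1283
N̂ = 8292448 / 1283 ≈ 6463.3 → 6463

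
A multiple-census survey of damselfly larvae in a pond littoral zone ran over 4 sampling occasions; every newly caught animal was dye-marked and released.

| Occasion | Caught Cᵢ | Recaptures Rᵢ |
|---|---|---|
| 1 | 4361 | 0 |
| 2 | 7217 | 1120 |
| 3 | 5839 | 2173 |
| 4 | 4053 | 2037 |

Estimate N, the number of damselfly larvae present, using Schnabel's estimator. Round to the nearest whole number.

N ≈ 28,102

Marked at large before each occasion: Mᵢ = Σⱼ<ᵢ (Cⱼ − Rⱼ) → M1=0, M2=4361, M3=10458, M4=14124
Σ MᵢCᵢ = 0·4361 + 4361·7217 + 10458·5839 + 14124·4053 = 0 + 31473337 + 61064262 + 57244572 = 149782171
Σ Rᵢ = 0 + 1120 + 2173 + 2037 = 5330
N̂ = 149782171 / 5330 ≈ 28101.7 → 28102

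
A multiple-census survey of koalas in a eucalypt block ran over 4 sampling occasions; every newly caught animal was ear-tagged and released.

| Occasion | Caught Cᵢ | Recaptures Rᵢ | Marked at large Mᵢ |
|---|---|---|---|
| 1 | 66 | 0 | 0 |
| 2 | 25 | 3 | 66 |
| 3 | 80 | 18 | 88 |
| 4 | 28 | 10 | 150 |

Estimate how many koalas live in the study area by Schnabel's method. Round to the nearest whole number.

N ≈ 416

Σ MᵢCᵢ = 0·66 + 66·25 + 88·80 + 150·28 = 0 + 1650 + 7040 + 4200 = 12890
Σ Rᵢ = 0 + 3 + 18 + 10 = 31
N̂ = 12890 / 31 ≈ 415.8 → 416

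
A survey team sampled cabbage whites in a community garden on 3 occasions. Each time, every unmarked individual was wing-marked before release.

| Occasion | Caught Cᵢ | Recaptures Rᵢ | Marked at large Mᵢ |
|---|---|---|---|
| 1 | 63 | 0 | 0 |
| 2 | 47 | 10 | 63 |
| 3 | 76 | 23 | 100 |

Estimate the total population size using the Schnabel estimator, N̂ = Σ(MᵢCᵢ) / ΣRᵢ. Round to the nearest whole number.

N ≈ 320

Σ MᵢCᵢ = 0·63 + 63·47 + 100·76 = 0 + 2961 + 7600 = 10561
Σ Rᵢ = 0 + 10 + 23 = 33
N̂ = 10561 / 33 ≈ 320.0 → 320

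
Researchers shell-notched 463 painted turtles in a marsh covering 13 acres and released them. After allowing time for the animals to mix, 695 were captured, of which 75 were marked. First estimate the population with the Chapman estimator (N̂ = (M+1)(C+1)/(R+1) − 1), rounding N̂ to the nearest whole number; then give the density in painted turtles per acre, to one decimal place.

N̂ = 464·696/76 − 1 = 322944/76 − 1 ≈ 4248.3 → 4248
Density = N̂ / area = 4248 / 13 ≈ 326.77 → 326.8 per acre

density ≈ 326.8 painted turtles per acre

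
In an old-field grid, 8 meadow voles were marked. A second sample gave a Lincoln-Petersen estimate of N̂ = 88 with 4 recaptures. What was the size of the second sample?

From N = M·C/R: C = N·R / M = 88·4 / 8 = 352 / 8 = 44.

C = 44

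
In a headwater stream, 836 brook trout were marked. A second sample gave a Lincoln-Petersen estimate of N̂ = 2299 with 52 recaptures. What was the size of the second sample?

C = 143

From N = M·C/R: C = N·R / M = 2299·52 / 836 = 119548 / 836 = 143.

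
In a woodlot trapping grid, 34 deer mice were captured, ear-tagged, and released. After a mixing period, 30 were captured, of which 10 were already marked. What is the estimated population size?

N = 102

N = (34 × 30) / 10 = 1020 / 10 = 102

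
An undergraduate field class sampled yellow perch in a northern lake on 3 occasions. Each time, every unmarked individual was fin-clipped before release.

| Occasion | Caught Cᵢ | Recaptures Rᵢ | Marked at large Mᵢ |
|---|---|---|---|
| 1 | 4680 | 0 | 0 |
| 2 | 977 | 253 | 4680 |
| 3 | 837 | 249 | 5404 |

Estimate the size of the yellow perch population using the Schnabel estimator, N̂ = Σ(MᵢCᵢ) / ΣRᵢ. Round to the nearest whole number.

Σ MᵢCᵢ = 0·4680 + 4680·977 + 5404·837 = 0 + 4572360 + 4523148 = 9095508
Σ Rᵢ = 0 + 253 + 249 = 502
N̂ = 9095508 / 502 ≈ 18118.5 → 18119

N ≈ 18,119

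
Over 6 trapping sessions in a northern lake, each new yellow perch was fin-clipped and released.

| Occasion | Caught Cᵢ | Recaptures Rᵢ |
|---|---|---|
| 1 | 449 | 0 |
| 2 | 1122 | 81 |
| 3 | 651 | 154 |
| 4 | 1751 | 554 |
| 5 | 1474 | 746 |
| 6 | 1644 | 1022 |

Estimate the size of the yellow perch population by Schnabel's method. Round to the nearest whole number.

N ≈ 6288

Marked at large before each occasion: Mᵢ = Σⱼ<ᵢ (Cⱼ − Rⱼ) → M1=0, M2=449, M3=1490, M4=1987, M5=3184, M6=3912
Σ MᵢCᵢ = 0·449 + 449·1122 + 1490·651 + 1987·1751 + 3184·1474 + 3912·1644 = 0 + 503778 + 969990 + 3479237 + 4693216 + 6431328 = 16077549
Σ Rᵢ = 0 + 81 + 154 + 554 + 746 + 1022 = 2557
N̂ = 16077549 / 2557 ≈ 6287.7 → 6288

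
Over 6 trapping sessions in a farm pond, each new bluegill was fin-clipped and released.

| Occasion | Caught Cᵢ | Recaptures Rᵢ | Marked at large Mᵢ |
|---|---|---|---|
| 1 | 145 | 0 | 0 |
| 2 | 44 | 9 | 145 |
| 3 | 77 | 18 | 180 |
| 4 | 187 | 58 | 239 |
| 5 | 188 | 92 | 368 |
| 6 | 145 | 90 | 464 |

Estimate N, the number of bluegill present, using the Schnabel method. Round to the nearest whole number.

N ≈ 754

Σ MᵢCᵢ = 0·145 + 145·44 + 180·77 + 239·187 + 368·188 + 464·145 = 0 + 6380 + 13860 + 44693 + 69184 + 67280 = 201397
Σ Rᵢ = 0 + 9 + 18 + 58 + 92 + 90 = 267
N̂ = 201397 / 267 ≈ 754.3 → 754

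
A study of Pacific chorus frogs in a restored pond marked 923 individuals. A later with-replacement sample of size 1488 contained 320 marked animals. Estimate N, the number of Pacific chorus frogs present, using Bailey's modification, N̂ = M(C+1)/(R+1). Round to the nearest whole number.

N ≈ 4281

N̂ = 923·(1488+1)/(320+1) = 923·1489/321 = 1374347/321 ≈ 4281.45 → 4281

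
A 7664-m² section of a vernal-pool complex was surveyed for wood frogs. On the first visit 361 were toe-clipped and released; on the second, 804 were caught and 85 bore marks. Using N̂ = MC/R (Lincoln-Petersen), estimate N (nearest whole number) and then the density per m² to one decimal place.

N̂ = 361·804/85 = 290244/85 ≈ 3414.6 → 3415
Density = N̂ / area = 3415 / 7664 ≈ 0.446 → 0.4 per m²

density ≈ 0.4 wood frogs per m²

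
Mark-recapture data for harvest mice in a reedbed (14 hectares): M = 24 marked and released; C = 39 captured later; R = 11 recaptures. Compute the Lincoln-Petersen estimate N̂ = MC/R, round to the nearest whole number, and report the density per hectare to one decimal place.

density ≈ 6.1 harvest mice per hectare

N̂ = 24·39/11 = 936/11 ≈ 85.1 → 85
Density = N̂ / area = 85 / 14 ≈ 6.07 → 6.1 per hectare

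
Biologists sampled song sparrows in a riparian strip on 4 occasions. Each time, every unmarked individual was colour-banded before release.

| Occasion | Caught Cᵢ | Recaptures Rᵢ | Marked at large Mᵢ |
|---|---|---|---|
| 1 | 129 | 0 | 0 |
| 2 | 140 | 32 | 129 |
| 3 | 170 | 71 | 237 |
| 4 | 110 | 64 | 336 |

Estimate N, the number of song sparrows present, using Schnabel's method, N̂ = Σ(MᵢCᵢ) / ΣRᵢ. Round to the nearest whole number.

N ≈ 571

Σ MᵢCᵢ = 0·129 + 129·140 + 237·170 + 336·110 = 0 + 18060 + 40290 + 36960 = 95310
Σ Rᵢ = 0 + 32 + 71 + 64 = 167
N̂ = 95310 / 167 ≈ 570.7 → 571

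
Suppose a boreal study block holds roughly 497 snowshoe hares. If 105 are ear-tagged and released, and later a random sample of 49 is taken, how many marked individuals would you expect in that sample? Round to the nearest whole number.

The marked fraction of the population is 105/497, so in a sample of 49 expect C·(M/N) marked.
E[R] = 105 × 49 / 497 = 5145 / 497 ≈ 10.4 → 10

expected recaptures ≈ 10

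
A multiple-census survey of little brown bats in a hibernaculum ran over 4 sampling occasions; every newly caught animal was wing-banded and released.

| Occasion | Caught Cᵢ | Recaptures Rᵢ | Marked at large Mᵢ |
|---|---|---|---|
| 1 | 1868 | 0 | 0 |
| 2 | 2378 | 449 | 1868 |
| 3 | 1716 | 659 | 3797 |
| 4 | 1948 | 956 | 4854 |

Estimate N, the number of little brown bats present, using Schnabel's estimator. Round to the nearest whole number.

N ≈ 9890

Σ MᵢCᵢ = 0·1868 + 1868·2378 + 3797·1716 + 4854·1948 = 0 + 4442104 + 6515652 + 9455592 = 20413348
Σ Rᵢ = 0 + 449 + 659 + 956 = 2064
N̂ = 20413348 / 2064 ≈ 9890.2 → 9890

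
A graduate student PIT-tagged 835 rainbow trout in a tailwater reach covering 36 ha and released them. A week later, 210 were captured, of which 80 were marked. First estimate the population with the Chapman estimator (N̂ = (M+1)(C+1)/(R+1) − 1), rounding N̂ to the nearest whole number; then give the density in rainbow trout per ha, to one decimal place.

N̂ = 836·211/81 − 1 = 176396/81 − 1 ≈ 2176.7 → 2177
Density = N̂ / area = 2177 / 36 ≈ 60.47 → 60.5 per ha

density ≈ 60.5 rainbow trout per ha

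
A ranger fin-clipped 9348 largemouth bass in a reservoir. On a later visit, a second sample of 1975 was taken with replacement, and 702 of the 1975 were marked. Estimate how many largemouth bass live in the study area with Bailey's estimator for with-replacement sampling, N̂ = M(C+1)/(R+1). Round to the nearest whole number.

N ≈ 26,275

N̂ = 9348·(1975+1)/(702+1) = 9348·1976/703 = 18471648/703 ≈ 26275.46 → 26275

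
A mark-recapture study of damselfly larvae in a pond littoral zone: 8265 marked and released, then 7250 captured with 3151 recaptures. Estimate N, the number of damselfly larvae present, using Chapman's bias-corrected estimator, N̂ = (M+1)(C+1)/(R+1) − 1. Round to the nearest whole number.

N̂ = (8265+1)(7250+1)/(3151+1) − 1 = 8266·7251/3152 − 1
= 59936766/3152 − 1 ≈ 19015.47 − 1 ≈ 19014.47 → 19014

N ≈ 19,014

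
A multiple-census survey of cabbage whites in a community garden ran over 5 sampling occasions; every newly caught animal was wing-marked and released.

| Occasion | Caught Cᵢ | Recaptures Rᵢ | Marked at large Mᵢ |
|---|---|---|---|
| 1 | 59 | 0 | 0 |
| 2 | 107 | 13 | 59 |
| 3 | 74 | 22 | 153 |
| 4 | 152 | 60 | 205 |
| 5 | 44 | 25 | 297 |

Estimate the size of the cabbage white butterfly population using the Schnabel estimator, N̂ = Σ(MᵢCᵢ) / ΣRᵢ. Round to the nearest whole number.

Σ MᵢCᵢ = 0·59 + 59·107 + 153·74 + 205·152 + 297·44 = 0 + 6313 + 11322 + 31160 + 13068 = 61863
Σ Rᵢ = 0 + 13 + 22 + 60 + 25 = 120
N̂ = 61863 / 120 ≈ 515.5 → 516

N ≈ 516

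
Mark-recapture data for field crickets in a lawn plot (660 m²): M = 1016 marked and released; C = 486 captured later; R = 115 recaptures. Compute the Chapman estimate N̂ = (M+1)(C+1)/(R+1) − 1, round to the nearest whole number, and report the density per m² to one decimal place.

density ≈ 6.5 field crickets per m²

N̂ = 1017·487/116 − 1 = 495279/116 − 1 ≈ 4268.6 → 4269
Density = N̂ / area = 4269 / 660 ≈ 6.47 → 6.5 per m²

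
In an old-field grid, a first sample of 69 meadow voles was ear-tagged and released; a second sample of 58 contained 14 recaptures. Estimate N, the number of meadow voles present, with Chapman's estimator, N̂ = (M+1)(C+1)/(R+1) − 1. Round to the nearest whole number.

N̂ = (69+1)(58+1)/(14+1) − 1 = 70·59/15 − 1
= 4130/15 − 1 ≈ 275.3 − 1 ≈ 274.3 → 274

N ≈ 274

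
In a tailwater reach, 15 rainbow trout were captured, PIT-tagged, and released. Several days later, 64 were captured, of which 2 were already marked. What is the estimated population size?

N = 480

The marked fraction in the recapture sample should equal the marked fraction in the population: 2/64 = 15/N.
N = (15 × 64) / 2 = 960 / 2 = 480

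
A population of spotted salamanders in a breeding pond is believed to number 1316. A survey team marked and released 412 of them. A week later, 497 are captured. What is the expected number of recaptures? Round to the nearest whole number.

The marked fraction of the population is 412/1316, so in a sample of 497 expect C·(M/N) marked.
E[R] = 412 × 497 / 1316 = 204764 / 1316 ≈ 155.6 → 156

expected recaptures ≈ 156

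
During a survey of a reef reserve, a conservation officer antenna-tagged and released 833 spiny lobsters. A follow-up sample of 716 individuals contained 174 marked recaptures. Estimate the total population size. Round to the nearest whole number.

N ≈ 3428

N = (833 × 716) / 174 = 596428 / 174 ≈ 3427.7 → 3428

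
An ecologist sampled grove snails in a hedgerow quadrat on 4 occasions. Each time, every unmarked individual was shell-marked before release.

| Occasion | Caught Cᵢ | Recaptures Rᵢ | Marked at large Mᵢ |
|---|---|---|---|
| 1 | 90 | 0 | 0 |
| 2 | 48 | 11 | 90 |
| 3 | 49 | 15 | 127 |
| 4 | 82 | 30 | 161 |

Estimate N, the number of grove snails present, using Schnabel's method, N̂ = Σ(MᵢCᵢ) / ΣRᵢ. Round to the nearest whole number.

N ≈ 424

Σ MᵢCᵢ = 0·90 + 90·48 + 127·49 + 161·82 = 0 + 4320 + 6223 + 13202 = 23745
Σ Rᵢ = 0 + 11 + 15 + 30 = 56
N̂ = 23745 / 56 ≈ 424.0 → 424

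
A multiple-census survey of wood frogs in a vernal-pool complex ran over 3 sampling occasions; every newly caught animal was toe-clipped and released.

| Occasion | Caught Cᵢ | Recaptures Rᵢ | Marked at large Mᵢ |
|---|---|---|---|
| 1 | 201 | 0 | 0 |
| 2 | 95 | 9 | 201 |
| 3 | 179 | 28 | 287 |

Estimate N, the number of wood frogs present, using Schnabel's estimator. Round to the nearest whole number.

N ≈ 1905

Σ MᵢCᵢ = 0·201 + 201·95 + 287·179 = 0 + 19095 + 51373 = 70468
Σ Rᵢ = 0 + 9 + 28 = 37
N̂ = 70468 / 37 ≈ 1904.5 → 1905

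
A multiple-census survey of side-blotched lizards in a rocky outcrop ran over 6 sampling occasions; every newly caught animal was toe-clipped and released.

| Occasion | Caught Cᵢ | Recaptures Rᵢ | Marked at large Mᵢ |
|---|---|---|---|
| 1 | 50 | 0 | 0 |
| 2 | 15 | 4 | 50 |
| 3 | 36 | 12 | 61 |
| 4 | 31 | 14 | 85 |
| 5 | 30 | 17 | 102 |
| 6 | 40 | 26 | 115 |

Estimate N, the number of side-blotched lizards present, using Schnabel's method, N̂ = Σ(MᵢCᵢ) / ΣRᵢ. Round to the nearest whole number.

N ≈ 181

Σ MᵢCᵢ = 0·50 + 50·15 + 61·36 + 85·31 + 102·30 + 115·40 = 0 + 750 + 2196 + 2635 + 3060 + 4600 = 13241
Σ Rᵢ = 0 + 4 + 12 + 14 + 17 + 26 = 73
N̂ = 13241 / 73 ≈ 181.4 → 181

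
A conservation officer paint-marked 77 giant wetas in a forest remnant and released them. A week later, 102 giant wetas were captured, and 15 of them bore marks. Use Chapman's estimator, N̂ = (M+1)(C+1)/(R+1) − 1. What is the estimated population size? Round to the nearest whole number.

N̂ = (77+1)(102+1)/(15+1) − 1 = 78·103/16 − 1
= 8034/16 − 1 ≈ 502.1 − 1 ≈ 501.1 → 501

N ≈ 501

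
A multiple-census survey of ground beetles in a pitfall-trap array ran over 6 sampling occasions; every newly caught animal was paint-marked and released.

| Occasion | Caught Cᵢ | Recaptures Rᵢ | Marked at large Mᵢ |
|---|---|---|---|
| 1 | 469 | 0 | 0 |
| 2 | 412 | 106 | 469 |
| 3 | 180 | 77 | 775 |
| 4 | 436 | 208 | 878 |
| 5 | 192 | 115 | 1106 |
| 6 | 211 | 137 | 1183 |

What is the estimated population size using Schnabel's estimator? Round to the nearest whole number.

Σ MᵢCᵢ = 0·469 + 469·412 + 775·180 + 878·436 + 1106·192 + 1183·211 = 0 + 193228 + 139500 + 382808 + 212352 + 249613 = 1177501
Σ Rᵢ = 0 + 106 + 77 + 208 + 115 + 137 = 643
N̂ = 1177501 / 643 ≈ 1831.3 → 1831

N ≈ 1831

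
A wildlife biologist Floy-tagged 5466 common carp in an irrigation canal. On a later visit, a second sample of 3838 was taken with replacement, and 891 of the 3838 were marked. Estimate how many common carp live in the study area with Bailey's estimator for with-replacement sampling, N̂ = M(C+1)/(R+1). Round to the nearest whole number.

N̂ = 5466·(3838+1)/(891+1) = 5466·3839/892 = 20983974/892 ≈ 23524.6 → 23525

N ≈ 23,525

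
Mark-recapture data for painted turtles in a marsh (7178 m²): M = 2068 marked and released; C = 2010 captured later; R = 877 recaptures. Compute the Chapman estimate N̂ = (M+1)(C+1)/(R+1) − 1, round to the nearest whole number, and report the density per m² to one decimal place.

density ≈ 0.7 painted turtles per m²

N̂ = 2069·2011/878 − 1 = 4160759/878 − 1 ≈ 4737.9 → 4738
Density = N̂ / area = 4738 / 7178 ≈ 0.66 → 0.7 per m²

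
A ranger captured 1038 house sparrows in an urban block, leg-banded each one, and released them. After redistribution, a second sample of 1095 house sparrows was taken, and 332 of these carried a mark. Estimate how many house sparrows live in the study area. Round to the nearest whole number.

N ≈ 3424

N = (1038 × 1095) / 332 = 1136610 / 332 ≈ 3423.5 → 3424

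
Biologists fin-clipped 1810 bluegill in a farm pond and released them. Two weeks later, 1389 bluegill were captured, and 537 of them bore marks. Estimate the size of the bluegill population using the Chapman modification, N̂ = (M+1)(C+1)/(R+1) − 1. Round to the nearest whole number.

N̂ = (1810+1)(1389+1)/(537+1) − 1 = 1811·1390/538 − 1
= 2517290/538 − 1 ≈ 4679.0 − 1 ≈ 4678.0 → 4678

N ≈ 4678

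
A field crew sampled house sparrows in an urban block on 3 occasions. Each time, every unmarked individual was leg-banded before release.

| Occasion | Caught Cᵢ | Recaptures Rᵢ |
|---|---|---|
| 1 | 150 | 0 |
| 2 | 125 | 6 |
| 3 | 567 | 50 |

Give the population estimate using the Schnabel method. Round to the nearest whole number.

N ≈ 3058

Marked at large before each occasion: Mᵢ = Σⱼ<ᵢ (Cⱼ − Rⱼ) → M1=0, M2=150, M3=269
Σ MᵢCᵢ = 0·150 + 150·125 + 269·567 = 0 + 18750 + 152523 = 171273
Σ Rᵢ = 0 + 6 + 50 = 56
N̂ = 171273 / 56 ≈ 3058.4 → 3058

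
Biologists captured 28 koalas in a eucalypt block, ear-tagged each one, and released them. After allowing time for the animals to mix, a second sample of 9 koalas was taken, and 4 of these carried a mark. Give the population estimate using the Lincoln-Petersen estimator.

If marked individuals mix randomly, R/C ≈ M/N, giving N ≈ M·C/R.
N = (28 × 9) / 4 = 252 / 4 = 63

N = 63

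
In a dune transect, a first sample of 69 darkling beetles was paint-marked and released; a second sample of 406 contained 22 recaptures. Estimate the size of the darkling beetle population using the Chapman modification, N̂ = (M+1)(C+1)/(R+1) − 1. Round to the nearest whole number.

N̂ = (69+1)(406+1)/(22+1) − 1 = 70·407/23 − 1
= 28490/23 − 1 ≈ 1238.7 − 1 ≈ 1237.7 → 1238

N ≈ 1238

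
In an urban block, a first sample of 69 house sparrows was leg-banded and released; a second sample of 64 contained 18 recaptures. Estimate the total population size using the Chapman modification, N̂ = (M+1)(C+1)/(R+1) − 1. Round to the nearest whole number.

N̂ = (69+1)(64+1)/(18+1) − 1 = 70·65/19 − 1
= 4550/19 − 1 ≈ 239.47 − 1 ≈ 238.47 → 238

N ≈ 238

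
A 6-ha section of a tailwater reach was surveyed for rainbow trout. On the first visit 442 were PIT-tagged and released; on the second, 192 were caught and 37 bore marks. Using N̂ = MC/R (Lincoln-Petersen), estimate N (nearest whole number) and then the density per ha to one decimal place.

density ≈ 382.3 rainbow trout per ha

N̂ = 442·192/37 = 84864/37 ≈ 2293.6 → 2294
Density = N̂ / area = 2294 / 6 ≈ 382.33 → 382.3 per ha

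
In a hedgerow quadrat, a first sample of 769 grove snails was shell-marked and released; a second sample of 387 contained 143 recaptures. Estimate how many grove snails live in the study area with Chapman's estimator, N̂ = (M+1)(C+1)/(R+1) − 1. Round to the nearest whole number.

N ≈ 2074

N̂ = (769+1)(387+1)/(143+1) − 1 = 770·388/144 − 1
= 298760/144 − 1 ≈ 2074.7 − 1 ≈ 2073.7 → 2074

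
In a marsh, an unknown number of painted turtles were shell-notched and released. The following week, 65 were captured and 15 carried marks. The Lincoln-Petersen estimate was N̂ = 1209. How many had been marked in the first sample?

M = 279

From N = M·C/R: M = N·R / C = 1209·15 / 65 = 18135 / 65 = 279.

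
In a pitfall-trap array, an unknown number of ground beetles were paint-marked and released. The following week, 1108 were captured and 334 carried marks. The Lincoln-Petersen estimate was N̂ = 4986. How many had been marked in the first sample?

From N = M·C/R: M = N·R / C = 4986·334 / 1108 = 1665324 / 1108 = 1503.

M = 1503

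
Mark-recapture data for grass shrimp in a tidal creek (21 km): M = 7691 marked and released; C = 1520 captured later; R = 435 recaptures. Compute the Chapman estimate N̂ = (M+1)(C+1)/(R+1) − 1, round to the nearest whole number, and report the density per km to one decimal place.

density ≈ 1277.8 grass shrimp per km

N̂ = 7692·1521/436 − 1 = 11699532/436 − 1 ≈ 26832.8 → 26833
Density = N̂ / area = 26833 / 21 ≈ 1277.76 → 1277.8 per km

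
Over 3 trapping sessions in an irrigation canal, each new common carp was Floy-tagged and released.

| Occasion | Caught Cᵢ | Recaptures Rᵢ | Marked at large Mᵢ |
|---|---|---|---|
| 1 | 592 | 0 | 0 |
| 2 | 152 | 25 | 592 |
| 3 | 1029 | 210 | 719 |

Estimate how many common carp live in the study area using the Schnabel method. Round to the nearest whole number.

Σ MᵢCᵢ = 0·592 + 592·152 + 719·1029 = 0 + 89984 + 739851 = 829835
Σ Rᵢ = 0 + 25 + 210 = 235
N̂ = 829835 / 235 ≈ 3531.2 → 3531

N ≈ 3531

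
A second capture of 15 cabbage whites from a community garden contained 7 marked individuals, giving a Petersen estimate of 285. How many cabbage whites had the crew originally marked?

M = 133

From N = M·C/R: M = N·R / C = 285·7 / 15 = 1995 / 15 = 133.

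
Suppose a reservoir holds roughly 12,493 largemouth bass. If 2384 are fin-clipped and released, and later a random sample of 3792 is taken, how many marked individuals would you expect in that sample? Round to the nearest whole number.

The marked fraction of the population is 2384/12493, so in a sample of 3792 expect C·(M/N) marked.
E[R] = 2384 × 3792 / 12493 = 9040128 / 12493 ≈ 723.6 → 724

expected recaptures ≈ 724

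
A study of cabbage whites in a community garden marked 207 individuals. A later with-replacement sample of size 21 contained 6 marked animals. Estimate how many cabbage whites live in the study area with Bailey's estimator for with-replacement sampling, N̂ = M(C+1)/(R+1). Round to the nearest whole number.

N̂ = 207·(21+1)/(6+1) = 207·22/7 = 4554/7 ≈ 650.6 → 651

N ≈ 651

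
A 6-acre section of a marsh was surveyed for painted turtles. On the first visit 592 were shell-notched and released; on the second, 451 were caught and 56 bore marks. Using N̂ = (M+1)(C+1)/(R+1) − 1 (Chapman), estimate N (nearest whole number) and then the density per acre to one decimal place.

density ≈ 783.5 painted turtles per acre

N̂ = 593·452/57 − 1 = 268036/57 − 1 ≈ 4701.4 → 4701
Density = N̂ / area = 4701 / 6 ≈ 783.50 → 783.5 per acre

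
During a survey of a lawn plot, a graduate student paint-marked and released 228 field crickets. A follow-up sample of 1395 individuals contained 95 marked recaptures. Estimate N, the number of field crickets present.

N = (228 × 1395) / 95 = 318060 / 95 = 3348

N = 3348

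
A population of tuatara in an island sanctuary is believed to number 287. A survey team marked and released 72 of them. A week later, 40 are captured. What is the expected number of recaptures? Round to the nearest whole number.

The marked fraction of the population is 72/287, so in a sample of 40 expect C·(M/N) marked.
E[R] = 72 × 40 / 287 = 2880 / 287 ≈ 10.0 → 10

expected recaptures ≈ 10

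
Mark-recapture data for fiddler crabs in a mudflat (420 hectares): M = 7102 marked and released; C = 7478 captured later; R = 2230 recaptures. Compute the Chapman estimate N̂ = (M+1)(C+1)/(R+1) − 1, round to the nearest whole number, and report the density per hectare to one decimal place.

density ≈ 56.7 fiddler crabs per hectare

N̂ = 7103·7479/2231 − 1 = 53123337/2231 − 1 ≈ 23810.4 → 23810
Density = N̂ / area = 23810 / 420 ≈ 56.69 → 56.7 per hectare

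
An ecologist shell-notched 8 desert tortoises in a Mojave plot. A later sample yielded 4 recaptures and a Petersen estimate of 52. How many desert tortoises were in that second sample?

C = 26

From N = M·C/R: C = N·R / M = 52·4 / 8 = 208 / 8 = 26.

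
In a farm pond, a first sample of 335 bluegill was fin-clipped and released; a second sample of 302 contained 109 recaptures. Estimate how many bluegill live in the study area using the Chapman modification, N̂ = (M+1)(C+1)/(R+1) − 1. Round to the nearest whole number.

N ≈ 925

N̂ = (335+1)(302+1)/(109+1) − 1 = 336·303/110 − 1
= 101808/110 − 1 ≈ 925.5 − 1 ≈ 924.5 → 925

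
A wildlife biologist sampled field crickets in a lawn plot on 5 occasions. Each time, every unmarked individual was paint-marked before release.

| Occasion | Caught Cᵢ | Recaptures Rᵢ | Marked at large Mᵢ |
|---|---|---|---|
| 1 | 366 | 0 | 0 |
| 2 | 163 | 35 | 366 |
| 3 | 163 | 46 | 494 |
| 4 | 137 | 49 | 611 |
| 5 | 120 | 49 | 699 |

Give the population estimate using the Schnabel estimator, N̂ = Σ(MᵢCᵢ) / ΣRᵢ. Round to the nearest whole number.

Σ MᵢCᵢ = 0·366 + 366·163 + 494·163 + 611·137 + 699·120 = 0 + 59658 + 80522 + 83707 + 83880 = 307767
Σ Rᵢ = 0 + 35 + 46 + 49 + 49 = 179
N̂ = 307767 / 179 ≈ 1719.4 → 1719

N ≈ 1719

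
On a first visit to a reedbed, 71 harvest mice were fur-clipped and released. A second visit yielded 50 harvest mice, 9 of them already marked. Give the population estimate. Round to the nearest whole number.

If marked individuals mix randomly, R/C ≈ M/N, giving N ≈ M·C/R.
N = (71 × 50) / 9 = 3550 / 9 ≈ 394.4 → 394

N ≈ 394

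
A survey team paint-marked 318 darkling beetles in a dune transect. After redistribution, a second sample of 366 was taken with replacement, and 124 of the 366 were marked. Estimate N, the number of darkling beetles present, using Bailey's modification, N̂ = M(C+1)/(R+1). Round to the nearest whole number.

N̂ = 318·(366+1)/(124+1) = 318·367/125 = 116706/125 ≈ 933.6 → 934

N ≈ 934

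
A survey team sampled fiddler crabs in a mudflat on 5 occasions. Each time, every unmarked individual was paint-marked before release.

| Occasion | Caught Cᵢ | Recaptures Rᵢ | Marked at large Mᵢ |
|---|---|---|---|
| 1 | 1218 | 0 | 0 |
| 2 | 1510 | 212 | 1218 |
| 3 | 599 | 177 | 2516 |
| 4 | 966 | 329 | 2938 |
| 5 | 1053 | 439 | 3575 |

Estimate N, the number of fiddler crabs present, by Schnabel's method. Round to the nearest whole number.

Σ MᵢCᵢ = 0·1218 + 1218·1510 + 2516·599 + 2938·966 + 3575·1053 = 0 + 1839180 + 1507084 + 2838108 + 3764475 = 9948847
Σ Rᵢ = 0 + 212 + 177 + 329 + 439 = 1157
N̂ = 9948847 / 1157 ≈ 8598.8 → 8599

N ≈ 8599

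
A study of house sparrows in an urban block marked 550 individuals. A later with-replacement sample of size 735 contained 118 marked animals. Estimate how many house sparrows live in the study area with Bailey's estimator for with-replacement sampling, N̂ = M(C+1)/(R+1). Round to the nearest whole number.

N ≈ 3402

N̂ = 550·(735+1)/(118+1) = 550·736/119 = 404800/119 ≈ 3401.7 → 3402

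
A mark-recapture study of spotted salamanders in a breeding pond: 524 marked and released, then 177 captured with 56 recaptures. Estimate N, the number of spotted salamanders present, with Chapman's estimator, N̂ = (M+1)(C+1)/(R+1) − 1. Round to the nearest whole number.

N ≈ 1638

N̂ = (524+1)(177+1)/(56+1) − 1 = 525·178/57 − 1
= 93450/57 − 1 ≈ 1639.47 − 1 ≈ 1638.47 → 1638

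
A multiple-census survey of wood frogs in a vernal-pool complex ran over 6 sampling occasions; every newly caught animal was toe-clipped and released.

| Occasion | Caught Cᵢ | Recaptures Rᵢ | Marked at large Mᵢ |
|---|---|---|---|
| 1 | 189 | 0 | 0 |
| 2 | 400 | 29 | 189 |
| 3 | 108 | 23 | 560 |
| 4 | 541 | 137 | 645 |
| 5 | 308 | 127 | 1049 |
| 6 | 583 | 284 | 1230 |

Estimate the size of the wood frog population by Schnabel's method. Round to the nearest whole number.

Σ MᵢCᵢ = 0·189 + 189·400 + 560·108 + 645·541 + 1049·308 + 1230·583 = 0 + 75600 + 60480 + 348945 + 323092 + 717090 = 1525207
Σ Rᵢ = 0 + 29 + 23 + 137 + 127 + 284 = 600
N̂ = 1525207 / 600 ≈ 2542.0 → 2542

N ≈ 2542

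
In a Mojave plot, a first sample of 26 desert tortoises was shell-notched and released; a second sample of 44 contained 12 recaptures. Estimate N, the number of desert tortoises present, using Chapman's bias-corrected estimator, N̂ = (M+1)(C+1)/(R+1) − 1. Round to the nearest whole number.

N̂ = (26+1)(44+1)/(12+1) − 1 = 27·45/13 − 1
= 1215/13 − 1 ≈ 93.46 − 1 ≈ 92.46 → 92

N ≈ 92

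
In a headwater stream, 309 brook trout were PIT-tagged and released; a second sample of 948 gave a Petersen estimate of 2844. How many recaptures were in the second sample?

R = 103

From N = M·C/R: R = M·C / N = 309·948 / 2844 = 292932 / 2844 = 103.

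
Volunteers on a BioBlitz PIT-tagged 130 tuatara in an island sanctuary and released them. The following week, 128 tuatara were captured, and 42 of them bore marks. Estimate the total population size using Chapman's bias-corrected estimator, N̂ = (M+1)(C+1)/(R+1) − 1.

N = 392

N̂ = (130+1)(128+1)/(42+1) − 1 = 131·129/43 − 1
= 16899/43 − 1 = 393 − 1 = 392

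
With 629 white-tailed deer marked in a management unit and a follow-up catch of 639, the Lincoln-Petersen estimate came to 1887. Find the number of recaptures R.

R = 213

From N = M·C/R: R = M·C / N = 629·639 / 1887 = 401931 / 1887 = 213.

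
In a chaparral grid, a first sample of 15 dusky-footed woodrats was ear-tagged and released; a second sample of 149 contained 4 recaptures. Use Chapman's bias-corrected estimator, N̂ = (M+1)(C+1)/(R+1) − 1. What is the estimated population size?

N̂ = (15+1)(149+1)/(4+1) − 1 = 16·150/5 − 1
= 2400/5 − 1 = 480 − 1 = 479

N = 479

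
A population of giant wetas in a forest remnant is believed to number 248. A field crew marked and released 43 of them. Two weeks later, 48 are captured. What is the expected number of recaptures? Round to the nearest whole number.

The marked fraction of the population is 43/248, so in a sample of 48 expect C·(M/N) marked.
E[R] = 43 × 48 / 248 = 2064 / 248 ≈ 8.3 → 8

expected recaptures ≈ 8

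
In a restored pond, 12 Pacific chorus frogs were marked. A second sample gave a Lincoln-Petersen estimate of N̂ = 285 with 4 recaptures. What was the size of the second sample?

C = 95

From N = M·C/R: C = N·R / M = 285·4 / 12 = 1140 / 12 = 95.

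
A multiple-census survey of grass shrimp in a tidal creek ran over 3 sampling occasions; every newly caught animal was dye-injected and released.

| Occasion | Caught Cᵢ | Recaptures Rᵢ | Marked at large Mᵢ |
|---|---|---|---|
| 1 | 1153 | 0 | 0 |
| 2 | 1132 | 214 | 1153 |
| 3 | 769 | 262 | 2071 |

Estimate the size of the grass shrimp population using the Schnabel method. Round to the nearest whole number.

Σ MᵢCᵢ = 0·1153 + 1153·1132 + 2071·769 = 0 + 1305196 + 1592599 = 2897795
Σ Rᵢ = 0 + 214 + 262 = 476
N̂ = 2897795 / 476 ≈ 6087.8 → 6088

N ≈ 6088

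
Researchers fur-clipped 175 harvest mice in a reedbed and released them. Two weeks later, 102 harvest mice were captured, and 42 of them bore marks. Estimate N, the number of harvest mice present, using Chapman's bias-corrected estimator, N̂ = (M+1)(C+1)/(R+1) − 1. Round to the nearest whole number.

N ≈ 421

N̂ = (175+1)(102+1)/(42+1) − 1 = 176·103/43 − 1
= 18128/43 − 1 ≈ 421.6 − 1 ≈ 420.6 → 421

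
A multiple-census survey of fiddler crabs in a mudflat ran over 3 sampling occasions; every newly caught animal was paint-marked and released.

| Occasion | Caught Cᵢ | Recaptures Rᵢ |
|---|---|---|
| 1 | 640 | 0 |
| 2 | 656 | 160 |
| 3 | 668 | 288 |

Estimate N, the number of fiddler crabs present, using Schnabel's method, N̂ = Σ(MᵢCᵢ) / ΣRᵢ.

N = 2631

Marked at large before each occasion: Mᵢ = Σⱼ<ᵢ (Cⱼ − Rⱼ) → M1=0, M2=640, M3=1136
Σ MᵢCᵢ = 0·640 + 640·656 + 1136·668 = 0 + 419840 + 758848 = 1178688
Σ Rᵢ = 0 + 160 + 288 = 448
N̂ = 1178688 / 448 = 2631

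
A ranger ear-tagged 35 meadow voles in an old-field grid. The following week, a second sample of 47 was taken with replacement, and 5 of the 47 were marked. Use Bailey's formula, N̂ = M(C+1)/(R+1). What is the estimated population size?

N̂ = 35·(47+1)/(5+1) = 35·48/6 = 1680/6 = 280

N = 280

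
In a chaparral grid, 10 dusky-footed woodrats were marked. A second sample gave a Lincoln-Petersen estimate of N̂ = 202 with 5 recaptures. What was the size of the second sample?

From N = M·C/R: C = N·R / M = 202·5 / 10 = 1010 / 10 = 101.

C = 101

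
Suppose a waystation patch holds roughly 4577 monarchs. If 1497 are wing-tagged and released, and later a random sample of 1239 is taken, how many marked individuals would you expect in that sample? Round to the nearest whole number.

expected recaptures ≈ 405

The marked fraction of the population is 1497/4577, so in a sample of 1239 expect C·(M/N) marked.
E[R] = 1497 × 1239 / 4577 = 1854783 / 4577 ≈ 405.2 → 405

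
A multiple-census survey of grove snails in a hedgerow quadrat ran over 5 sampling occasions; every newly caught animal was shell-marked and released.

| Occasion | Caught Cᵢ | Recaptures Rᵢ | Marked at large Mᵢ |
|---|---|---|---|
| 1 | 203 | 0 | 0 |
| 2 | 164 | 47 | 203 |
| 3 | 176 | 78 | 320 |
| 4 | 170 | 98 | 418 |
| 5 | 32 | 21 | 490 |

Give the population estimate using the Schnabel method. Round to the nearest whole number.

Σ MᵢCᵢ = 0·203 + 203·164 + 320·176 + 418·170 + 490·32 = 0 + 33292 + 56320 + 71060 + 15680 = 176352
Σ Rᵢ = 0 + 47 + 78 + 98 + 21 = 244
N̂ = 176352 / 244 ≈ 722.8 → 723

N ≈ 723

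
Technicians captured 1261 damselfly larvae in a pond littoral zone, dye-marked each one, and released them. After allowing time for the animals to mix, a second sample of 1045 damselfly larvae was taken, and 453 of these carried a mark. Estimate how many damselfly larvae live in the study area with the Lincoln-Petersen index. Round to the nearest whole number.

N ≈ 2909

N = (1261 × 1045) / 453 = 1317745 / 453 ≈ 2908.9 → 2909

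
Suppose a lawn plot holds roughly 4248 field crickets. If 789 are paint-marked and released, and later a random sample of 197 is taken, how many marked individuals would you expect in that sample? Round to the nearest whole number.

The marked fraction of the population is 789/4248, so in a sample of 197 expect C·(M/N) marked.
E[R] = 789 × 197 / 4248 = 155433 / 4248 ≈ 36.6 → 37

expected recaptures ≈ 37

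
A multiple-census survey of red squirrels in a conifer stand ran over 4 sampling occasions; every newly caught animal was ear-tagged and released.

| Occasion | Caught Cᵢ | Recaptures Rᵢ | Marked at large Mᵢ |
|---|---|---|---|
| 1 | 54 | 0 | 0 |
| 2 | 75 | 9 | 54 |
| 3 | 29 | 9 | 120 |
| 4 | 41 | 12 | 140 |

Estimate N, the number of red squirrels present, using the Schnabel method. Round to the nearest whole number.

Σ MᵢCᵢ = 0·54 + 54·75 + 120·29 + 140·41 = 0 + 4050 + 3480 + 5740 = 13270
Σ Rᵢ = 0 + 9 + 9 + 12 = 30
N̂ = 13270 / 30 ≈ 442.3 → 442

N ≈ 442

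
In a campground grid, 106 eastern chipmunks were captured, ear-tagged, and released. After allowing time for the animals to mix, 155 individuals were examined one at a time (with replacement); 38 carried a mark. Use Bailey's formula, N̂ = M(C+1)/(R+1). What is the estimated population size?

N = 424

N̂ = 106·(155+1)/(38+1) = 106·156/39 = 16536/39 = 424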